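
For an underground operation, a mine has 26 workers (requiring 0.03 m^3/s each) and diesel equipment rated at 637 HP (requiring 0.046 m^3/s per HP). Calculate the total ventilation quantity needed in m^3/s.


30.082 m^3/s

Airflow for workers:
Q_people = 26 * 0.03 = 0.78 m^3/s
Airflow for diesel equipment:
Q_diesel = 637 * 0.046 = 29.302 m^3/s
Total ventilation:
Q_total = 0.78 + 29.302
= 30.082 m^3/s


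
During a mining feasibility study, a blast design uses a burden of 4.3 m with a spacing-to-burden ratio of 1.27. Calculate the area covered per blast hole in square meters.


23.4823 m^2

First, find the spacing:
Spacing = burden * ratio = 4.3 * 1.27
= 5.461 m
Then, calculate the area:
Area = burden * spacing = 4.3 * 5.461
= 23.4823 m^2


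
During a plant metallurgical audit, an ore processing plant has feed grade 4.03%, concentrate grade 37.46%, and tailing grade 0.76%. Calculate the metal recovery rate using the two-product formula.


Using the two-product formula:
R = 100 * c * (f - t) / (f * (c - t))
Numerator = 100 * 37.46 * (4.03 - 0.76)
= 100 * 37.46 * 3.27
= 12249.42
Denominator = 4.03 * (37.46 - 0.76)
= 4.03 * 36.7
= 147.901
R = 12249.42 / 147.901
= 82.8218%

82.8218%


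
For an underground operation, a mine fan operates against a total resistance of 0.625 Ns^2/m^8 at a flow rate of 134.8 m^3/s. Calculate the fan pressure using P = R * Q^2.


11356.9 Pa

Compute Q^2:
Q^2 = 134.8^2 = 18171.04
Compute pressure:
P = R * Q^2 = 0.625 * 18171.04
= 11356.9 Pa


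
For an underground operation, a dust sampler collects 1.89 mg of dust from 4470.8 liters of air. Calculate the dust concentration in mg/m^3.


0.4227 mg/m^3

Convert liters to m^3: 1 m^3 = 1000 L
Concentration = mass / volume * 1000
= 1.89 / 4470.8 * 1000
= 0.0004227431332 * 1000
= 0.4227 mg/m^3


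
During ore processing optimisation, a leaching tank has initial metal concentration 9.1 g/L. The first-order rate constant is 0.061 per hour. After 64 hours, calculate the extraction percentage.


Compute the exponent:
-k * t = -0.061 * 64 = -3.904
Remaining concentration:
C = 9.1 * exp(-3.904)
= 9.1 * 0.02016110552
= 0.1834660602 g/L
Extracted = 9.1 - 0.1834660602 = 8.91653394 g/L
Extraction % = 8.91653394 / 9.1 * 100
= 97.9839%

97.9839%


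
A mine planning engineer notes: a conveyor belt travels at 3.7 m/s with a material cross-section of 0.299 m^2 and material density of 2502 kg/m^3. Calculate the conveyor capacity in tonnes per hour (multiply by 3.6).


Volumetric flow = speed * area
= 3.7 * 0.299 = 1.1063 m^3/s
Mass flow = volumetric * density
= 1.1063 * 2502 = 2767.9626 kg/s
Convert to t/h: multiply by 3.6
Capacity = 2767.9626 * 3.6
= 9964.6654 t/h

9964.6654 t/h


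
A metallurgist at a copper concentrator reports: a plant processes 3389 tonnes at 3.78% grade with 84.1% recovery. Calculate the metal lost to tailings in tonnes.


20.3686 tonnes

Total metal in feed:
= 3389 * 3.78 / 100 = 128.1042 tonnes
Metal recovered:
= 128.1042 * 84.1 / 100 = 107.7356322 tonnes
Metal lost to tailings:
= 128.1042 - 107.7356322
= 20.3686 tonnes


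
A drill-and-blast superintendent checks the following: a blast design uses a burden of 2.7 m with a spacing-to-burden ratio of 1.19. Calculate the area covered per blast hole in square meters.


8.6751 m^2

First, find the spacing:
Spacing = burden * ratio = 2.7 * 1.19
= 3.213 m
Then, calculate the area:
Area = burden * spacing = 2.7 * 3.213
= 8.6751 m^2


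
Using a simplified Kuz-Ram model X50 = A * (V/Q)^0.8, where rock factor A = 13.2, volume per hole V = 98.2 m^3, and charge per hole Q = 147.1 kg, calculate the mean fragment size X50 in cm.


Compute V/Q:
V/Q = 98.2 / 147.1 = 0.6675730795
Raise to the power 0.8:
(V/Q)^0.8 = 0.6675730795^0.8 = 0.7237674573
Multiply by A:
X50 = 13.2 * 0.7237674573
= 9.5537 cm

9.5537 cm


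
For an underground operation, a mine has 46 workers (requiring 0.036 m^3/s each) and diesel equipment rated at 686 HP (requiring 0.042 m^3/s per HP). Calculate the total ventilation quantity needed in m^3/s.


30.468 m^3/s

Airflow for workers:
Q_people = 46 * 0.036 = 1.656 m^3/s
Airflow for diesel equipment:
Q_diesel = 686 * 0.042 = 28.812 m^3/s
Total ventilation:
Q_total = 1.656 + 28.812
= 30.468 m^3/s


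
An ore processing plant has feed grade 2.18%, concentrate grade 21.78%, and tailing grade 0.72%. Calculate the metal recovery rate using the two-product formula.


Using the two-product formula:
R = 100 * c * (f - t) / (f * (c - t))
Numerator = 100 * 21.78 * (2.18 - 0.72)
= 100 * 21.78 * 1.46
= 3179.88
Denominator = 2.18 * (21.78 - 0.72)
= 2.18 * 21.06
= 45.9108
R = 3179.88 / 45.9108
= 69.2621%

69.2621%


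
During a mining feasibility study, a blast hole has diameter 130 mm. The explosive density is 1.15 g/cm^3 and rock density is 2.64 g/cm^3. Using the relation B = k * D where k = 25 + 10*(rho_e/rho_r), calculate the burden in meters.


3.8163 m

First, compute k:
rho_e / rho_r = 1.15 / 2.64 = 0.4356060606
k = 25 + 10 * 0.4356060606 = 29.35606061
Then, compute burden:
B = k * D / 1000 = 29.35606061 * 130 / 1000
= 3816.287879 / 1000
= 3.8163 m


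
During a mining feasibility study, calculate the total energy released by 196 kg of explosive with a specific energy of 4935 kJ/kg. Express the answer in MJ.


967.26 MJ

Energy = mass * specific_energy / 1000
= 196 * 4935 / 1000
= 967260 / 1000
= 967.26 MJ


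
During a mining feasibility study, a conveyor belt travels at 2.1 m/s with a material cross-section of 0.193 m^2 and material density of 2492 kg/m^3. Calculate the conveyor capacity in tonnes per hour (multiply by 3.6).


3636.0274 t/h

Volumetric flow = speed * area
= 2.1 * 0.193 = 0.4053 m^3/s
Mass flow = volumetric * density
= 0.4053 * 2492 = 1010.0076 kg/s
Convert to t/h: multiply by 3.6
Capacity = 1010.0076 * 3.6
= 3636.0274 t/h


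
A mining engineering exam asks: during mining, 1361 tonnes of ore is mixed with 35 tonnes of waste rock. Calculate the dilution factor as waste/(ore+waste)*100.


Total material = ore + waste
= 1361 + 35 = 1396 tonnes
Dilution = waste / total * 100
= 35 / 1396 * 100
= 0.02507163324 * 100
= 2.5072%

2.5072%


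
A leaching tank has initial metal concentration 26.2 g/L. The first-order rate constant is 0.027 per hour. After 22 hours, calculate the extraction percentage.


44.7886%

Compute the exponent:
-k * t = -0.027 * 22 = -0.594
Remaining concentration:
C = 26.2 * exp(-0.594)
= 26.2 * 0.5521144043
= 14.46539739 g/L
Extracted = 26.2 - 14.46539739 = 11.73460261 g/L
Extraction % = 11.73460261 / 26.2 * 100
= 44.7886%


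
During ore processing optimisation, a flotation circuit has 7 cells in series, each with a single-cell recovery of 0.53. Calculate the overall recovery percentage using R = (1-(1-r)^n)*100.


99.4934%

Complement of single-cell recovery:
1 - r = 1 - 0.53 = 0.47
Raise to power n:
(1 - r)^7 = 0.47^7 = 0.005066231205
Overall recovery:
R = (1 - 0.005066231205) * 100
= 99.4934%


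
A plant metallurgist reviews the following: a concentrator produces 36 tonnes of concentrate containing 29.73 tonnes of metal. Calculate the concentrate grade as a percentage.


82.5833%

Grade = (metal in concentrate / concentrate mass) * 100
= (29.73 / 36) * 100
= 0.8258333333 * 100
= 82.5833%


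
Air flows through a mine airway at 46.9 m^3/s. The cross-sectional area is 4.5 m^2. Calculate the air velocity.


Velocity = flow rate / cross-sectional area
= 46.9 / 4.5
= 10.4222 m/s

10.4222 m/s


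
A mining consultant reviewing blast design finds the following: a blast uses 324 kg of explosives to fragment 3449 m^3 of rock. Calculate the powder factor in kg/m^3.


0.0939 kg/m^3

Powder factor = explosive mass / rock volume
= 324 / 3449
= 0.0939 kg/m^3


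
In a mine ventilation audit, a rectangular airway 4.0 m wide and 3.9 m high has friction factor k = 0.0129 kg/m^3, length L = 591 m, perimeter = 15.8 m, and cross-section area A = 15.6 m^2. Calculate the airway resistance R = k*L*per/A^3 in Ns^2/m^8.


0.0317 Ns^2/m^8

Compute the numerator:
k * L * per = 0.0129 * 591 * 15.8
= 120.45762
Compute the denominator:
A^3 = 15.6^3 = 3796.416
Resistance:
R = 120.45762 / 3796.416
= 0.0317 Ns^2/m^8


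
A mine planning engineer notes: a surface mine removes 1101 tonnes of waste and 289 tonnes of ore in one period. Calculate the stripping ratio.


Stripping ratio = waste tonnage / ore tonnage
= 1101 / 289
= 3.8097

3.8097


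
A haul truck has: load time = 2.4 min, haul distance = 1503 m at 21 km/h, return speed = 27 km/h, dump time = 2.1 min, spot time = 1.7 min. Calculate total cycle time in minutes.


Convert haul speed to m/min: 21 * 1000/60 = 350 m/min
Haul time = 1503 / 350 = 4.294285714 min
Convert return speed to m/min: 27 * 1000/60 = 450 m/min
Return time = 1503 / 450 = 3.34 min
Total cycle time:
= 2.4 + 4.294285714 + 2.1 + 3.34 + 1.7
= 13.8343 min

13.8343 min


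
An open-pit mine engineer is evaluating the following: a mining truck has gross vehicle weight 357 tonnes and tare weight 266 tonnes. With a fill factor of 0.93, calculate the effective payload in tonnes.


Maximum payload = gross - tare
= 357 - 266 = 91 tonnes
Effective payload = max payload * fill factor
= 91 * 0.93
= 84.63 tonnes

84.63 tonnes


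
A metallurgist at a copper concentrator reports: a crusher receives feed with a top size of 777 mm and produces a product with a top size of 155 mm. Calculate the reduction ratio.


Reduction ratio = feed size / product size
= 777 / 155
= 5.0129

5.0129


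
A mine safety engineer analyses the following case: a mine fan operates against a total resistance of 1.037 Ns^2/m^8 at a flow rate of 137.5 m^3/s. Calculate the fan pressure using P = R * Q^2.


Compute Q^2:
Q^2 = 137.5^2 = 18906.25
Compute pressure:
P = R * Q^2 = 1.037 * 18906.25
= 19605.7813 Pa

19605.7813 Pa


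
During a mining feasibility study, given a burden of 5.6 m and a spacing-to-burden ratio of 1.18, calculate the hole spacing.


6.608 m

Spacing = burden * ratio
= 5.6 * 1.18
= 6.608 m


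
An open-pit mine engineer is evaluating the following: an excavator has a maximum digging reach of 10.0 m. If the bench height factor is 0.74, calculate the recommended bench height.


Bench height = reach * factor
= 10.0 * 0.74
= 7.4 m

7.4 m


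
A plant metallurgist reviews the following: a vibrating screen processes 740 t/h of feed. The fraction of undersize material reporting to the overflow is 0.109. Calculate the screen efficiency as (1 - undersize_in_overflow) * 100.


89.1%

Screen efficiency = (1 - fraction of undersize in overflow) * 100
= (1 - 0.109) * 100
= 0.891 * 100
= 89.1%


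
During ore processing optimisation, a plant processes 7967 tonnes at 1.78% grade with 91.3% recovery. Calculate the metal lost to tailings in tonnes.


12.3377 tonnes

Total metal in feed:
= 7967 * 1.78 / 100 = 141.8126 tonnes
Metal recovered:
= 141.8126 * 91.3 / 100 = 129.4749038 tonnes
Metal lost to tailings:
= 141.8126 - 129.4749038
= 12.3377 tonnes


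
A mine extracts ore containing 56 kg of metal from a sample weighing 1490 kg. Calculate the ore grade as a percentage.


3.7584%

Ore grade = (metal mass / ore mass) * 100
= (56 / 1490) * 100
= 0.03758389262 * 100
= 3.7584%


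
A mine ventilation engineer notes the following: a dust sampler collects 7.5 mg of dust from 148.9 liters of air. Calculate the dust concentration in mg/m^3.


Convert liters to m^3: 1 m^3 = 1000 L
Concentration = mass / volume * 1000
= 7.5 / 148.9 * 1000
= 0.05036937542 * 1000
= 50.3694 mg/m^3

50.3694 mg/m^3


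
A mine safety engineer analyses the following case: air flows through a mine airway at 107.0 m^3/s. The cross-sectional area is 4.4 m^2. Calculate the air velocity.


Velocity = flow rate / cross-sectional area
= 107.0 / 4.4
= 24.3182 m/s

24.3182 m/s


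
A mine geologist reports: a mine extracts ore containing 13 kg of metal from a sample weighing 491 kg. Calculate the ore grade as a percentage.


Ore grade = (metal mass / ore mass) * 100
= (13 / 491) * 100
= 0.02647657841 * 100
= 2.6477%

2.6477%


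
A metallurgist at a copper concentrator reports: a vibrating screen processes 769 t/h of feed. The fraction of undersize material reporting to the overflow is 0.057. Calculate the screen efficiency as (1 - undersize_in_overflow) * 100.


Screen efficiency = (1 - fraction of undersize in overflow) * 100
= (1 - 0.057) * 100
= 0.943 * 100
= 94.3%

94.3%


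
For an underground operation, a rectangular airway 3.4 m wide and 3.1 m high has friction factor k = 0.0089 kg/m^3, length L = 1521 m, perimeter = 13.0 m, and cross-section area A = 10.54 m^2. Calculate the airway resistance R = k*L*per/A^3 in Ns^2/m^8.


Compute the numerator:
k * L * per = 0.0089 * 1521 * 13.0
= 175.9797
Compute the denominator:
A^3 = 10.54^3 = 1170.905464
Resistance:
R = 175.9797 / 1170.905464
= 0.1503 Ns^2/m^8

0.1503 Ns^2/m^8


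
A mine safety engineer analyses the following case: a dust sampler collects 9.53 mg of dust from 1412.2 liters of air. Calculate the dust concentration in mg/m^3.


6.7483 mg/m^3

Convert liters to m^3: 1 m^3 = 1000 L
Concentration = mass / volume * 1000
= 9.53 / 1412.2 * 1000
= 0.00674833593 * 1000
= 6.7483 mg/m^3


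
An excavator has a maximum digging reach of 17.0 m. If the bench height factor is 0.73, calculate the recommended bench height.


Bench height = reach * factor
= 17.0 * 0.73
= 12.41 m

12.41 m


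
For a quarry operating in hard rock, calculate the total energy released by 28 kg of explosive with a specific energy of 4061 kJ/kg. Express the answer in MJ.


113.708 MJ

Energy = mass * specific_energy / 1000
= 28 * 4061 / 1000
= 113708 / 1000
= 113.708 MJ


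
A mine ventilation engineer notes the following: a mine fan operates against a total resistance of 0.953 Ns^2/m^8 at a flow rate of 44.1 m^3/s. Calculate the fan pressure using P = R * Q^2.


Compute Q^2:
Q^2 = 44.1^2 = 1944.81
Compute pressure:
P = R * Q^2 = 0.953 * 1944.81
= 1853.4039 Pa

1853.4039 Pa


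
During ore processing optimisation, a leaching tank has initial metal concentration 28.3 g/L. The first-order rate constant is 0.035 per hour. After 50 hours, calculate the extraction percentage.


82.6226%

Compute the exponent:
-k * t = -0.035 * 50 = -1.75
Remaining concentration:
C = 28.3 * exp(-1.75)
= 28.3 * 0.1737739435
= 4.9178026 g/L
Extracted = 28.3 - 4.9178026 = 23.3821974 g/L
Extraction % = 23.3821974 / 28.3 * 100
= 82.6226%


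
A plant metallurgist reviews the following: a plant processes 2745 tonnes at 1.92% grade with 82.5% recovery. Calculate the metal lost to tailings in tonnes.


9.2232 tonnes

Total metal in feed:
= 2745 * 1.92 / 100 = 52.704 tonnes
Metal recovered:
= 52.704 * 82.5 / 100 = 43.4808 tonnes
Metal lost to tailings:
= 52.704 - 43.4808
= 9.2232 tonnes


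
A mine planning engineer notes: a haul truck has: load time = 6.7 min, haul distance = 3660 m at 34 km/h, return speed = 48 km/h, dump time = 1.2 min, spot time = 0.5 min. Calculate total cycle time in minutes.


19.4338 min

Convert haul speed to m/min: 34 * 1000/60 = 566.6666667 m/min
Haul time = 3660 / 566.6666667 = 6.458823529 min
Convert return speed to m/min: 48 * 1000/60 = 800 m/min
Return time = 3660 / 800 = 4.575 min
Total cycle time:
= 6.7 + 6.458823529 + 1.2 + 4.575 + 0.5
= 19.4338 min


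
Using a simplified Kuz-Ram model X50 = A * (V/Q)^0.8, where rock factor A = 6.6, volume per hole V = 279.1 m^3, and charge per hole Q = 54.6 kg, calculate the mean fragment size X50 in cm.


24.3443 cm

Compute V/Q:
V/Q = 279.1 / 54.6 = 5.111721612
Raise to the power 0.8:
(V/Q)^0.8 = 5.111721612^0.8 = 3.688533694
Multiply by A:
X50 = 6.6 * 3.688533694
= 24.3443 cm


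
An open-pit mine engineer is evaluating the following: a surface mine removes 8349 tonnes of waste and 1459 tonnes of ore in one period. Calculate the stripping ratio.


Stripping ratio = waste tonnage / ore tonnage
= 8349 / 1459
= 5.7224

5.7224


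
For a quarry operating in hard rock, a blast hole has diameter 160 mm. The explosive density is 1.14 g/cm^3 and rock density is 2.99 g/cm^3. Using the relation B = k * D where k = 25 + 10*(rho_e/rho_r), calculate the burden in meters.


4.61 m

First, compute k:
rho_e / rho_r = 1.14 / 2.99 = 0.381270903
k = 25 + 10 * 0.381270903 = 28.81270903
Then, compute burden:
B = k * D / 1000 = 28.81270903 * 160 / 1000
= 4610.033445 / 1000
= 4.61 m


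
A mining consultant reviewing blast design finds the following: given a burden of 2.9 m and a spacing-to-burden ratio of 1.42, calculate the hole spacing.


4.118 m

Spacing = burden * ratio
= 2.9 * 1.42
= 4.118 m


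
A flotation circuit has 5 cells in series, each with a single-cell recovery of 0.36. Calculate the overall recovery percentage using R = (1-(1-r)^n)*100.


89.2626%

Complement of single-cell recovery:
1 - r = 1 - 0.36 = 0.64
Raise to power n:
(1 - r)^5 = 0.64^5 = 0.1073741824
Overall recovery:
R = (1 - 0.1073741824) * 100
= 89.2626%


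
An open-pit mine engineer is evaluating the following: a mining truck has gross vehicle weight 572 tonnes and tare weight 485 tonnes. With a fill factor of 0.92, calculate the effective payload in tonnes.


80.04 tonnes

Maximum payload = gross - tare
= 572 - 485 = 87 tonnes
Effective payload = max payload * fill factor
= 87 * 0.92
= 80.04 tonnes


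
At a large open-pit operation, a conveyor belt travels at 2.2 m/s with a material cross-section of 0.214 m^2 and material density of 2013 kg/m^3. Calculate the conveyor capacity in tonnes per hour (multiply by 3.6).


Volumetric flow = speed * area
= 2.2 * 0.214 = 0.4708 m^3/s
Mass flow = volumetric * density
= 0.4708 * 2013 = 947.7204 kg/s
Convert to t/h: multiply by 3.6
Capacity = 947.7204 * 3.6
= 3411.7934 t/h

3411.7934 t/h


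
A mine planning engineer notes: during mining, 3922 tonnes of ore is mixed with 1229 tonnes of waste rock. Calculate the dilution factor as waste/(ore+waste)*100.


Total material = ore + waste
= 3922 + 1229 = 5151 tonnes
Dilution = waste / total * 100
= 1229 / 5151 * 100
= 0.2385944477 * 100
= 23.8594%

23.8594%


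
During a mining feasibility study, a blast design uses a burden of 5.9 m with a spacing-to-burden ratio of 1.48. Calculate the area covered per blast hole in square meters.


51.5188 m^2

First, find the spacing:
Spacing = burden * ratio = 5.9 * 1.48
= 8.732 m
Then, calculate the area:
Area = burden * spacing = 5.9 * 8.732
= 51.5188 m^2


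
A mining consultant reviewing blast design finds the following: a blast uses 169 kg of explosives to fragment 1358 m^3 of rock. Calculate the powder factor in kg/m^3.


0.1244 kg/m^3

Powder factor = explosive mass / rock volume
= 169 / 1358
= 0.1244 kg/m^3


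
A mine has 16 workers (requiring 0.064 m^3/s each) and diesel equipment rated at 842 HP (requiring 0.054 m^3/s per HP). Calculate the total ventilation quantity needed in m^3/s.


46.492 m^3/s

Airflow for workers:
Q_people = 16 * 0.064 = 1.024 m^3/s
Airflow for diesel equipment:
Q_diesel = 842 * 0.054 = 45.468 m^3/s
Total ventilation:
Q_total = 1.024 + 45.468
= 46.492 m^3/s


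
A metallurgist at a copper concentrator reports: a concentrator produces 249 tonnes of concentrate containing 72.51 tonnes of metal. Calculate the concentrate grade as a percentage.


Grade = (metal in concentrate / concentrate mass) * 100
= (72.51 / 249) * 100
= 0.2912048193 * 100
= 29.1205%

29.1205%


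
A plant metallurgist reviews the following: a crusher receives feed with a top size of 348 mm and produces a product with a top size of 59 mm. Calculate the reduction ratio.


Reduction ratio = feed size / product size
= 348 / 59
= 5.8983

5.8983


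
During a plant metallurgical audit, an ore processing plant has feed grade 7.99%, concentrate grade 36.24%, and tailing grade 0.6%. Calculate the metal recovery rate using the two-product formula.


94.0477%

Using the two-product formula:
R = 100 * c * (f - t) / (f * (c - t))
Numerator = 100 * 36.24 * (7.99 - 0.6)
= 100 * 36.24 * 7.39
= 26781.36
Denominator = 7.99 * (36.24 - 0.6)
= 7.99 * 35.64
= 284.7636
R = 26781.36 / 284.7636
= 94.0477%


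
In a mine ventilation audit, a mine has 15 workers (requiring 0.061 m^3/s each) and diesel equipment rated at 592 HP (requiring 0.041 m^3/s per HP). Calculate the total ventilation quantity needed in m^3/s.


25.187 m^3/s

Airflow for workers:
Q_people = 15 * 0.061 = 0.915 m^3/s
Airflow for diesel equipment:
Q_diesel = 592 * 0.041 = 24.272 m^3/s
Total ventilation:
Q_total = 0.915 + 24.272
= 25.187 m^3/s


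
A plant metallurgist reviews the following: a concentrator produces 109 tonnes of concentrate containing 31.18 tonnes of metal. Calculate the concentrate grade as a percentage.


Grade = (metal in concentrate / concentrate mass) * 100
= (31.18 / 109) * 100
= 0.2860550459 * 100
= 28.6055%

28.6055%


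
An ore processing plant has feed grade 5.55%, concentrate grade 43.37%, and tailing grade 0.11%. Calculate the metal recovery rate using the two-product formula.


98.2673%

Using the two-product formula:
R = 100 * c * (f - t) / (f * (c - t))
Numerator = 100 * 43.37 * (5.55 - 0.11)
= 100 * 43.37 * 5.44
= 23593.28
Denominator = 5.55 * (43.37 - 0.11)
= 5.55 * 43.26
= 240.093
R = 23593.28 / 240.093
= 98.2673%


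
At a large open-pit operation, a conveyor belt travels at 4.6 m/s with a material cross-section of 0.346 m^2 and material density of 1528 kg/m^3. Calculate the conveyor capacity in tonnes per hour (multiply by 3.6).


Volumetric flow = speed * area
= 4.6 * 0.346 = 1.5916 m^3/s
Mass flow = volumetric * density
= 1.5916 * 1528 = 2431.9648 kg/s
Convert to t/h: multiply by 3.6
Capacity = 2431.9648 * 3.6
= 8755.0733 t/h

8755.0733 t/h


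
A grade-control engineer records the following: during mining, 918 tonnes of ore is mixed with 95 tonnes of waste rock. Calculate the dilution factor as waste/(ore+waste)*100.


9.3781%

Total material = ore + waste
= 918 + 95 = 1013 tonnes
Dilution = waste / total * 100
= 95 / 1013 * 100
= 0.09378084896 * 100
= 9.3781%


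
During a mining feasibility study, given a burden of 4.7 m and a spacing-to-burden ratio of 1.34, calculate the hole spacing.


6.298 m

Spacing = burden * ratio
= 4.7 * 1.34
= 6.298 m


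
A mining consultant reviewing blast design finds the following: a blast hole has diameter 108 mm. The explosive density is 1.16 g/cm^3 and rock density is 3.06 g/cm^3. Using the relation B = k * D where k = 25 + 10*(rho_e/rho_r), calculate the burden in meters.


First, compute k:
rho_e / rho_r = 1.16 / 3.06 = 0.3790849673
k = 25 + 10 * 0.3790849673 = 28.79084967
Then, compute burden:
B = k * D / 1000 = 28.79084967 * 108 / 1000
= 3109.411765 / 1000
= 3.1094 m

3.1094 m


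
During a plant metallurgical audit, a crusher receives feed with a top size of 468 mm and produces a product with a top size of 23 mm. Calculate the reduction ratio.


Reduction ratio = feed size / product size
= 468 / 23
= 20.3478

20.3478


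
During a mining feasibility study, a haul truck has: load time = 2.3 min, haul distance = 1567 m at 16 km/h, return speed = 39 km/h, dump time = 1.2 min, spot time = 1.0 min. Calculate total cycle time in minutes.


12.787 min

Convert haul speed to m/min: 16 * 1000/60 = 266.6666667 m/min
Haul time = 1567 / 266.6666667 = 5.87625 min
Convert return speed to m/min: 39 * 1000/60 = 650 m/min
Return time = 1567 / 650 = 2.410769231 min
Total cycle time:
= 2.3 + 5.87625 + 1.2 + 2.410769231 + 1.0
= 12.787 min


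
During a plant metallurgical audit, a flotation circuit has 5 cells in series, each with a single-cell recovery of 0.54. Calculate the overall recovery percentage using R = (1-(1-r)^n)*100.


97.9404%

Complement of single-cell recovery:
1 - r = 1 - 0.54 = 0.46
Raise to power n:
(1 - r)^5 = 0.46^5 = 0.0205962976
Overall recovery:
R = (1 - 0.0205962976) * 100
= 97.9404%


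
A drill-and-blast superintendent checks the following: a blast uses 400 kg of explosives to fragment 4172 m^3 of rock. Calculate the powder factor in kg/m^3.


0.0959 kg/m^3

Powder factor = explosive mass / rock volume
= 400 / 4172
= 0.0959 kg/m^3


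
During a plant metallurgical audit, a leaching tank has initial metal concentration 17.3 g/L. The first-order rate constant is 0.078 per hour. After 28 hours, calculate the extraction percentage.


88.741%

Compute the exponent:
-k * t = -0.078 * 28 = -2.184
Remaining concentration:
C = 17.3 * exp(-2.184)
= 17.3 * 0.1125902676
= 1.94781163 g/L
Extracted = 17.3 - 1.94781163 = 15.35218837 g/L
Extraction % = 15.35218837 / 17.3 * 100
= 88.741%


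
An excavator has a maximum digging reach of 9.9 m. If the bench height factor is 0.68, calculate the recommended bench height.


6.732 m

Bench height = reach * factor
= 9.9 * 0.68
= 6.732 m


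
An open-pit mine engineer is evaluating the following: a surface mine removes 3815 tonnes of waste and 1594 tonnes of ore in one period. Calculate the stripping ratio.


Stripping ratio = waste tonnage / ore tonnage
= 3815 / 1594
= 2.3934

2.3934


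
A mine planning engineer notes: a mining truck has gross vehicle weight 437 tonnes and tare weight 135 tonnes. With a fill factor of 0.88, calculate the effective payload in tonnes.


Maximum payload = gross - tare
= 437 - 135 = 302 tonnes
Effective payload = max payload * fill factor
= 302 * 0.88
= 265.76 tonnes

265.76 tonnes


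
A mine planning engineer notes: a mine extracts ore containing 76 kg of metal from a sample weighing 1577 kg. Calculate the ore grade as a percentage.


Ore grade = (metal mass / ore mass) * 100
= (76 / 1577) * 100
= 0.04819277108 * 100
= 4.8193%

4.8193%


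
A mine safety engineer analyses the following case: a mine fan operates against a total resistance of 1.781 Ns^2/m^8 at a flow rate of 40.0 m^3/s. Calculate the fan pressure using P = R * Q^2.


Compute Q^2:
Q^2 = 40.0^2 = 1600.0
Compute pressure:
P = R * Q^2 = 1.781 * 1600.0
= 2849.6 Pa

2849.6 Pa


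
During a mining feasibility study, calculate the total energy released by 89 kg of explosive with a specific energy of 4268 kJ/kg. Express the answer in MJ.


379.852 MJ

Energy = mass * specific_energy / 1000
= 89 * 4268 / 1000
= 379852 / 1000
= 379.852 MJ


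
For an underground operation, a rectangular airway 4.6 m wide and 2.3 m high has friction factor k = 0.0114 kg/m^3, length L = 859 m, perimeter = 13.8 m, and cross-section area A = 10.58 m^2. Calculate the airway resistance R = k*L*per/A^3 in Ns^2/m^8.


0.1141 Ns^2/m^8

Compute the numerator:
k * L * per = 0.0114 * 859 * 13.8
= 135.13788
Compute the denominator:
A^3 = 10.58^3 = 1184.287112
Resistance:
R = 135.13788 / 1184.287112
= 0.1141 Ns^2/m^8


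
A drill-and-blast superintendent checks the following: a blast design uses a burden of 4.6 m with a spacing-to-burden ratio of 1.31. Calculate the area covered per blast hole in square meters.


First, find the spacing:
Spacing = burden * ratio = 4.6 * 1.31
= 6.026 m
Then, calculate the area:
Area = burden * spacing = 4.6 * 6.026
= 27.7196 m^2

27.7196 m^2


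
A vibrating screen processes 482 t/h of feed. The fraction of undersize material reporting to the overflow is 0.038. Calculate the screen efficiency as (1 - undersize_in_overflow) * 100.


Screen efficiency = (1 - fraction of undersize in overflow) * 100
= (1 - 0.038) * 100
= 0.962 * 100
= 96.2%

96.2%


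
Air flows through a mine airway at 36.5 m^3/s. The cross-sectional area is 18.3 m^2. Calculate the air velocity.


Velocity = flow rate / cross-sectional area
= 36.5 / 18.3
= 1.9945 m/s

1.9945 m/s


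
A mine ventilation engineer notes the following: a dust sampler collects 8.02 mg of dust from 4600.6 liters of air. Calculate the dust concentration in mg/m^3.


1.7433 mg/m^3

Convert liters to m^3: 1 m^3 = 1000 L
Concentration = mass / volume * 1000
= 8.02 / 4600.6 * 1000
= 0.00174325088 * 1000
= 1.7433 mg/m^3


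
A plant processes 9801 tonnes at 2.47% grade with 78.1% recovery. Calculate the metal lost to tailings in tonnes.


Total metal in feed:
= 9801 * 2.47 / 100 = 242.0847 tonnes
Metal recovered:
= 242.0847 * 78.1 / 100 = 189.0681507 tonnes
Metal lost to tailings:
= 242.0847 - 189.0681507
= 53.0165 tonnes

53.0165 tonnes


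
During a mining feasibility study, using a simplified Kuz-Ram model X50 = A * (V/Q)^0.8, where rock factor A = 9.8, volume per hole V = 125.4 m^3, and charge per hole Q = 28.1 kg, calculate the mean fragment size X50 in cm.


32.4264 cm

Compute V/Q:
V/Q = 125.4 / 28.1 = 4.462633452
Raise to the power 0.8:
(V/Q)^0.8 = 4.462633452^0.8 = 3.308818713
Multiply by A:
X50 = 9.8 * 3.308818713
= 32.4264 cm


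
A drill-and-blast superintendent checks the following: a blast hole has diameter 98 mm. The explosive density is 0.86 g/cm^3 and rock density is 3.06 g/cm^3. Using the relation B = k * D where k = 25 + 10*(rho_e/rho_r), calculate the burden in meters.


2.7254 m

First, compute k:
rho_e / rho_r = 0.86 / 3.06 = 0.2810457516
k = 25 + 10 * 0.2810457516 = 27.81045752
Then, compute burden:
B = k * D / 1000 = 27.81045752 * 98 / 1000
= 2725.424837 / 1000
= 2.7254 m


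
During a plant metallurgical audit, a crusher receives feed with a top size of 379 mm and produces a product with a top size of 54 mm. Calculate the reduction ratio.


7.0185

Reduction ratio = feed size / product size
= 379 / 54
= 7.0185


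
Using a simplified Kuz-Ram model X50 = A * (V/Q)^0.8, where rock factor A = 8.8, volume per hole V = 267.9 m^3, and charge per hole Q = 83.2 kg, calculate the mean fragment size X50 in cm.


22.4265 cm

Compute V/Q:
V/Q = 267.9 / 83.2 = 3.219951923
Raise to the power 0.8:
(V/Q)^0.8 = 3.219951923^0.8 = 2.548469908
Multiply by A:
X50 = 8.8 * 2.548469908
= 22.4265 cm


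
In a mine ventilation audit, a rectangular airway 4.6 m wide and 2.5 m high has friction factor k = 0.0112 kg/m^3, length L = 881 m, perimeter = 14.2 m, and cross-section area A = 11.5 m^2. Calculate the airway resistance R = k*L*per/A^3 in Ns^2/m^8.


0.0921 Ns^2/m^8

Compute the numerator:
k * L * per = 0.0112 * 881 * 14.2
= 140.11424
Compute the denominator:
A^3 = 11.5^3 = 1520.875
Resistance:
R = 140.11424 / 1520.875
= 0.0921 Ns^2/m^8


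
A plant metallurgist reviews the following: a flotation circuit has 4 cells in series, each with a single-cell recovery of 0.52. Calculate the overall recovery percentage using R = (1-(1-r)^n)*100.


Complement of single-cell recovery:
1 - r = 1 - 0.52 = 0.48
Raise to power n:
(1 - r)^4 = 0.48^4 = 0.05308416
Overall recovery:
R = (1 - 0.05308416) * 100
= 94.6916%

94.6916%


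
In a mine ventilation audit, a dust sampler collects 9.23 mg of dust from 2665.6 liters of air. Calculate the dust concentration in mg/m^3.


3.4626 mg/m^3

Convert liters to m^3: 1 m^3 = 1000 L
Concentration = mass / volume * 1000
= 9.23 / 2665.6 * 1000
= 0.003462635054 * 1000
= 3.4626 mg/m^3


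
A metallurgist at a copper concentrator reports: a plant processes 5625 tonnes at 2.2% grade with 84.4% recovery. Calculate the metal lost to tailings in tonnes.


Total metal in feed:
= 5625 * 2.2 / 100 = 123.75 tonnes
Metal recovered:
= 123.75 * 84.4 / 100 = 104.445 tonnes
Metal lost to tailings:
= 123.75 - 104.445
= 19.305 tonnes

19.305 tonnes


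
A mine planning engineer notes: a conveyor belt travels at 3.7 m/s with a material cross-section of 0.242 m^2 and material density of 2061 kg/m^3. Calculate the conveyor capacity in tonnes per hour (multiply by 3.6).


Volumetric flow = speed * area
= 3.7 * 0.242 = 0.8954 m^3/s
Mass flow = volumetric * density
= 0.8954 * 2061 = 1845.4194 kg/s
Convert to t/h: multiply by 3.6
Capacity = 1845.4194 * 3.6
= 6643.5098 t/h

6643.5098 t/h


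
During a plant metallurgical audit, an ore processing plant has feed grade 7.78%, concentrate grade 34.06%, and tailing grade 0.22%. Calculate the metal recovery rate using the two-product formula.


97.804%

Using the two-product formula:
R = 100 * c * (f - t) / (f * (c - t))
Numerator = 100 * 34.06 * (7.78 - 0.22)
= 100 * 34.06 * 7.56
= 25749.36
Denominator = 7.78 * (34.06 - 0.22)
= 7.78 * 33.84
= 263.2752
R = 25749.36 / 263.2752
= 97.804%


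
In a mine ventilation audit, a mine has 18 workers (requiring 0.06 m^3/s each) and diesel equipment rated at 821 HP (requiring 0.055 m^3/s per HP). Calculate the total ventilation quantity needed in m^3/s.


Airflow for workers:
Q_people = 18 * 0.06 = 1.08 m^3/s
Airflow for diesel equipment:
Q_diesel = 821 * 0.055 = 45.155 m^3/s
Total ventilation:
Q_total = 1.08 + 45.155
= 46.235 m^3/s

46.235 m^3/s


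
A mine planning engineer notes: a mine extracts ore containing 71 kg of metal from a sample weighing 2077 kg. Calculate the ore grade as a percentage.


3.4184%

Ore grade = (metal mass / ore mass) * 100
= (71 / 2077) * 100
= 0.03418391911 * 100
= 3.4184%


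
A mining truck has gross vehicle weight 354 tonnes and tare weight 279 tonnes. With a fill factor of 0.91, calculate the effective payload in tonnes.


68.25 tonnes

Maximum payload = gross - tare
= 354 - 279 = 75 tonnes
Effective payload = max payload * fill factor
= 75 * 0.91
= 68.25 tonnes


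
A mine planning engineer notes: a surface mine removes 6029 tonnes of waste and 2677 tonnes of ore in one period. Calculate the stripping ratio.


2.2521

Stripping ratio = waste tonnage / ore tonnage
= 6029 / 2677
= 2.2521


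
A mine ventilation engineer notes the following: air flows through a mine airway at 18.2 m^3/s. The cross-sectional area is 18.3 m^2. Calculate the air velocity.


Velocity = flow rate / cross-sectional area
= 18.2 / 18.3
= 0.9945 m/s

0.9945 m/s


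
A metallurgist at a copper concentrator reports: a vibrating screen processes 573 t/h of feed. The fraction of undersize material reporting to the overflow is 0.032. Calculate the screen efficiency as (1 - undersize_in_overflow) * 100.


Screen efficiency = (1 - fraction of undersize in overflow) * 100
= (1 - 0.032) * 100
= 0.968 * 100
= 96.8%

96.8%


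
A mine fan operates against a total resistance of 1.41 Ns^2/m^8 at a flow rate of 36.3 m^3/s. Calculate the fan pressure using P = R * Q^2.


1857.9429 Pa

Compute Q^2:
Q^2 = 36.3^2 = 1317.69
Compute pressure:
P = R * Q^2 = 1.41 * 1317.69
= 1857.9429 Pa


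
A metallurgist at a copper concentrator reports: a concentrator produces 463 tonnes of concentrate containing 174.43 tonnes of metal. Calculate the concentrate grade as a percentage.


37.6739%

Grade = (metal in concentrate / concentrate mass) * 100
= (174.43 / 463) * 100
= 0.3767386609 * 100
= 37.6739%


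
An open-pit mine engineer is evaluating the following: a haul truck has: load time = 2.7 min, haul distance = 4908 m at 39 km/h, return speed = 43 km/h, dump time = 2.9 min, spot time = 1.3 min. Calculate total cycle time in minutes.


Convert haul speed to m/min: 39 * 1000/60 = 650 m/min
Haul time = 4908 / 650 = 7.550769231 min
Convert return speed to m/min: 43 * 1000/60 = 716.6666667 m/min
Return time = 4908 / 716.6666667 = 6.848372093 min
Total cycle time:
= 2.7 + 7.550769231 + 2.9 + 6.848372093 + 1.3
= 21.2991 min

21.2991 min


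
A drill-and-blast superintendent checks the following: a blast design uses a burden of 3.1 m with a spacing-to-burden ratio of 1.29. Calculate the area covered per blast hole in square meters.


First, find the spacing:
Spacing = burden * ratio = 3.1 * 1.29
= 3.999 m
Then, calculate the area:
Area = burden * spacing = 3.1 * 3.999
= 12.3969 m^2

12.3969 m^2


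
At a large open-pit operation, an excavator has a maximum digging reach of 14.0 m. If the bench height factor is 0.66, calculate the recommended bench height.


Bench height = reach * factor
= 14.0 * 0.66
= 9.24 m

9.24 m


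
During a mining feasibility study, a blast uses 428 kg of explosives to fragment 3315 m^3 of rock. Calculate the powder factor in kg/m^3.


Powder factor = explosive mass / rock volume
= 428 / 3315
= 0.1291 kg/m^3

0.1291 kg/m^3


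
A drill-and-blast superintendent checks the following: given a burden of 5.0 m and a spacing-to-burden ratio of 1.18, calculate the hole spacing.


Spacing = burden * ratio
= 5.0 * 1.18
= 5.9 m

5.9 m


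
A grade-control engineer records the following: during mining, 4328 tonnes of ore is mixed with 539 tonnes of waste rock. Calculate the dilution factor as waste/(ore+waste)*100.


Total material = ore + waste
= 4328 + 539 = 4867 tonnes
Dilution = waste / total * 100
= 539 / 4867 * 100
= 0.1107458393 * 100
= 11.0746%

11.0746%


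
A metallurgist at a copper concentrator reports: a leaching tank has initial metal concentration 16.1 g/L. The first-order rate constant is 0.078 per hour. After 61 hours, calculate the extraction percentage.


99.1417%

Compute the exponent:
-k * t = -0.078 * 61 = -4.758
Remaining concentration:
C = 16.1 * exp(-4.758)
= 16.1 * 0.008582757759
= 0.1381823999 g/L
Extracted = 16.1 - 0.1381823999 = 15.9618176 g/L
Extraction % = 15.9618176 / 16.1 * 100
= 99.1417%


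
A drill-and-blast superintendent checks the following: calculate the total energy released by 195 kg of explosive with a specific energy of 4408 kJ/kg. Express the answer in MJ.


859.56 MJ

Energy = mass * specific_energy / 1000
= 195 * 4408 / 1000
= 859560 / 1000
= 859.56 MJ


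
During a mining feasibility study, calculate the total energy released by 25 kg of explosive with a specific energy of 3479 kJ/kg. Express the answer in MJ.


Energy = mass * specific_energy / 1000
= 25 * 3479 / 1000
= 86975 / 1000
= 86.975 MJ

86.975 MJ


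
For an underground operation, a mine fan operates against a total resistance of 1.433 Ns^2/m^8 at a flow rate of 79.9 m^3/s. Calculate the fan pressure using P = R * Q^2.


Compute Q^2:
Q^2 = 79.9^2 = 6384.01
Compute pressure:
P = R * Q^2 = 1.433 * 6384.01
= 9148.2863 Pa

9148.2863 Pa


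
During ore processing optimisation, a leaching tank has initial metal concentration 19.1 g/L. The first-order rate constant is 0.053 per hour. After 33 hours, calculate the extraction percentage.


82.6052%

Compute the exponent:
-k * t = -0.053 * 33 = -1.749
Remaining concentration:
C = 19.1 * exp(-1.749)
= 19.1 * 0.1739478043
= 3.322403062 g/L
Extracted = 19.1 - 3.322403062 = 15.77759694 g/L
Extraction % = 15.77759694 / 19.1 * 100
= 82.6052%


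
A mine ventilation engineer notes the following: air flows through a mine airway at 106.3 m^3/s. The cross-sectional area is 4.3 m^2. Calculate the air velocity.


Velocity = flow rate / cross-sectional area
= 106.3 / 4.3
= 24.7209 m/s

24.7209 m/s


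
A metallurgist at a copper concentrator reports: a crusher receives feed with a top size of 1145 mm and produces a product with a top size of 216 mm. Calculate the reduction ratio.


5.3009

Reduction ratio = feed size / product size
= 1145 / 216
= 5.3009


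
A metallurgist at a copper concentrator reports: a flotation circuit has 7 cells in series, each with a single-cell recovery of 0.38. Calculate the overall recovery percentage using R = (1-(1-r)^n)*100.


Complement of single-cell recovery:
1 - r = 1 - 0.38 = 0.62
Raise to power n:
(1 - r)^7 = 0.62^7 = 0.03521614606
Overall recovery:
R = (1 - 0.03521614606) * 100
= 96.4784%

96.4784%


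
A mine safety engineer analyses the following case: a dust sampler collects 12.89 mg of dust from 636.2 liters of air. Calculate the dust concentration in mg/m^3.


20.2609 mg/m^3

Convert liters to m^3: 1 m^3 = 1000 L
Concentration = mass / volume * 1000
= 12.89 / 636.2 * 1000
= 0.02026092424 * 1000
= 20.2609 mg/m^3


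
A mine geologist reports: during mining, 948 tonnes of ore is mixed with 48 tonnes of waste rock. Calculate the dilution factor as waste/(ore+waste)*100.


Total material = ore + waste
= 948 + 48 = 996 tonnes
Dilution = waste / total * 100
= 48 / 996 * 100
= 0.04819277108 * 100
= 4.8193%

4.8193%


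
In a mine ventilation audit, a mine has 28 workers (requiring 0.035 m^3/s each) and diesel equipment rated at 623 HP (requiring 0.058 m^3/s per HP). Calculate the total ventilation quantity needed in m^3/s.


37.114 m^3/s

Airflow for workers:
Q_people = 28 * 0.035 = 0.98 m^3/s
Airflow for diesel equipment:
Q_diesel = 623 * 0.058 = 36.134 m^3/s
Total ventilation:
Q_total = 0.98 + 36.134
= 37.114 m^3/s
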